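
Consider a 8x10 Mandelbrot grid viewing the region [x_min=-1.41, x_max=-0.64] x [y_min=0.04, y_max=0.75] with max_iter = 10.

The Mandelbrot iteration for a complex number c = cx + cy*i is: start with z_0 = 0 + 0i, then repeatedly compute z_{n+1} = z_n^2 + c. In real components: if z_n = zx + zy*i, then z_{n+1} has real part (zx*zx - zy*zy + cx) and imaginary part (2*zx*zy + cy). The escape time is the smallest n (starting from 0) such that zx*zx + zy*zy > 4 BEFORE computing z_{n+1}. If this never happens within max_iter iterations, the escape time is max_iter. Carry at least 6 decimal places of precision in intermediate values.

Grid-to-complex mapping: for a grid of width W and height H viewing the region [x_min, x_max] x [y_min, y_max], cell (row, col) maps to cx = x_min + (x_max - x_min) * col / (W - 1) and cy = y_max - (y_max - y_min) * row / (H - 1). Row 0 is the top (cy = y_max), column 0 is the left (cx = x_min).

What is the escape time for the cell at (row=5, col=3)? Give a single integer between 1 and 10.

z_0 = 0 + 0i, c = -1.0800 + 0.3556i
Iter 1: z = -1.0800 + 0.3556i, |z|^2 = 1.2928
Iter 2: z = -0.0400 + -0.4124i, |z|^2 = 0.1717
Iter 3: z = -1.2485 + 0.3886i, |z|^2 = 1.7098
Iter 4: z = 0.3278 + -0.6147i, |z|^2 = 0.4853
Iter 5: z = -1.3504 + -0.0474i, |z|^2 = 1.8259
Iter 6: z = 0.7414 + 0.4837i, |z|^2 = 0.7836
Iter 7: z = -0.7643 + 1.0727i, |z|^2 = 1.7348
Iter 8: z = -1.6465 + -1.2842i, |z|^2 = 4.3602
Escaped at iteration 8

Answer: 8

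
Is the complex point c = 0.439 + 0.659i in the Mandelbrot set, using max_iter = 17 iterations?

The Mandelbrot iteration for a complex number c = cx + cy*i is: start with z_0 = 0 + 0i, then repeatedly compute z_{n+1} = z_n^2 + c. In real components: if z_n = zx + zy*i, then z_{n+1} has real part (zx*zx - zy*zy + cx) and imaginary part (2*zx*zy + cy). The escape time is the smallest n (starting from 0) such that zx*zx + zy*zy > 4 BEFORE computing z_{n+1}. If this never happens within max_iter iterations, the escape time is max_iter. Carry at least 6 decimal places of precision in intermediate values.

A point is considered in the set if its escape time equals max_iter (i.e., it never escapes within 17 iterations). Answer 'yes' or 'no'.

Answer: no

Derivation:
z_0 = 0 + 0i, c = 0.4390 + 0.6590i
Iter 1: z = 0.4390 + 0.6590i, |z|^2 = 0.6270
Iter 2: z = 0.1974 + 1.2376i, |z|^2 = 1.5706
Iter 3: z = -1.0537 + 1.1477i, |z|^2 = 2.4275
Iter 4: z = 0.2320 + -1.7596i, |z|^2 = 3.1501
Iter 5: z = -2.6034 + -0.1575i, |z|^2 = 6.8026
Escaped at iteration 5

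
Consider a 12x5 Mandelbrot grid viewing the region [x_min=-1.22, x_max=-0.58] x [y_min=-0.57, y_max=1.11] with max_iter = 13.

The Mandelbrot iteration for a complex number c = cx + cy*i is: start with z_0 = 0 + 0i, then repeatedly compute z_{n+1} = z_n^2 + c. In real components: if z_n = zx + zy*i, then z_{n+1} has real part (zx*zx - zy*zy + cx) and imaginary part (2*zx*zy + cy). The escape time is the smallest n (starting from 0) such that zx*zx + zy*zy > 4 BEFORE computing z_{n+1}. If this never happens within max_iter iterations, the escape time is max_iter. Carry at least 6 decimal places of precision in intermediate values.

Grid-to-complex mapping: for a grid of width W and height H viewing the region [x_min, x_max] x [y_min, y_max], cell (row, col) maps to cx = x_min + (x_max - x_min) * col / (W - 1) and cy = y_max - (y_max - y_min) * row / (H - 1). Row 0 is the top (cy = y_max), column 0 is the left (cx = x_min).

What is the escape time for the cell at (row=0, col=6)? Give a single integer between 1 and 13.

Answer: 3

Derivation:
z_0 = 0 + 0i, c = -0.8709 + 1.1100i
Iter 1: z = -0.8709 + 1.1100i, |z|^2 = 1.9906
Iter 2: z = -1.3445 + -0.8234i, |z|^2 = 2.4858
Iter 3: z = 0.2588 + 3.3242i, |z|^2 = 11.1174
Escaped at iteration 3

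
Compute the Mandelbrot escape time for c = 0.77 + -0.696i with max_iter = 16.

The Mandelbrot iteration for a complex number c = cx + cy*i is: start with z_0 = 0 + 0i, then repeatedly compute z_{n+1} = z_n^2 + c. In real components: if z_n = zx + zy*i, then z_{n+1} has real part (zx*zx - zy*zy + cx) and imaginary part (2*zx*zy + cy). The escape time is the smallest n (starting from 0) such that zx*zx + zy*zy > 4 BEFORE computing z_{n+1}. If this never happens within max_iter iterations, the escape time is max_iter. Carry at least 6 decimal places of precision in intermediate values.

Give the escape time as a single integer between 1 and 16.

Answer: 3

Derivation:
z_0 = 0 + 0i, c = 0.7700 + -0.6960i
Iter 1: z = 0.7700 + -0.6960i, |z|^2 = 1.0773
Iter 2: z = 0.8785 + -1.7678i, |z|^2 = 3.8970
Iter 3: z = -1.5835 + -3.8020i, |z|^2 = 16.9630
Escaped at iteration 3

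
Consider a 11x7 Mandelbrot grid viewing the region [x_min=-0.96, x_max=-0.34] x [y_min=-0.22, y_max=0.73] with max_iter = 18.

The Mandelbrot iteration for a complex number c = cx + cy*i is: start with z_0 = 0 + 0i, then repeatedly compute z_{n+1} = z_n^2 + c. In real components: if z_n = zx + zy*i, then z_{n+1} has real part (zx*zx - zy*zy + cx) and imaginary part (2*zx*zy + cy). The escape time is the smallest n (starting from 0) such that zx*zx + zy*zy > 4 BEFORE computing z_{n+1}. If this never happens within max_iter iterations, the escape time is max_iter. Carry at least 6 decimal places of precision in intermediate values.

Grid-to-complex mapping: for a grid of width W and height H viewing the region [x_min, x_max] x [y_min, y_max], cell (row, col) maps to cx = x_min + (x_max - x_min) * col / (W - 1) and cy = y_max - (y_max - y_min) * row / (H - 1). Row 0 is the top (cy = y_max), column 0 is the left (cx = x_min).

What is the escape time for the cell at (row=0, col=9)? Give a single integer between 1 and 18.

Answer: 7

Derivation:
z_0 = 0 + 0i, c = -0.4020 + 0.7300i
Iter 1: z = -0.4020 + 0.7300i, |z|^2 = 0.6945
Iter 2: z = -0.7733 + 0.1431i, |z|^2 = 0.6185
Iter 3: z = 0.1755 + 0.5087i, |z|^2 = 0.2896
Iter 4: z = -0.6300 + 0.9086i, |z|^2 = 1.2224
Iter 5: z = -0.8306 + -0.4148i, |z|^2 = 0.8620
Iter 6: z = 0.1159 + 1.4190i, |z|^2 = 2.0271
Iter 7: z = -2.4023 + 1.0589i, |z|^2 = 6.8922
Escaped at iteration 7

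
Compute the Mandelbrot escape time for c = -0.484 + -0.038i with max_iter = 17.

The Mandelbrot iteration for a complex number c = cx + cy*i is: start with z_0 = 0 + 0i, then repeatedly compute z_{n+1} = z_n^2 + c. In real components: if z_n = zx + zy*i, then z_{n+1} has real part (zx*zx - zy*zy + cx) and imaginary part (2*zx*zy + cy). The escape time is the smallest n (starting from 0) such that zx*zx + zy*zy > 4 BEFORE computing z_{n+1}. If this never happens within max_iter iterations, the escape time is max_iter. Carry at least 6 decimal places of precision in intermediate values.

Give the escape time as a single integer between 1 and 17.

z_0 = 0 + 0i, c = -0.4840 + -0.0380i
Iter 1: z = -0.4840 + -0.0380i, |z|^2 = 0.2357
Iter 2: z = -0.2512 + -0.0012i, |z|^2 = 0.0631
Iter 3: z = -0.4209 + -0.0374i, |z|^2 = 0.1786
Iter 4: z = -0.3082 + -0.0065i, |z|^2 = 0.0951
Iter 5: z = -0.3890 + -0.0340i, |z|^2 = 0.1525
Iter 6: z = -0.3338 + -0.0116i, |z|^2 = 0.1116
Iter 7: z = -0.3727 + -0.0303i, |z|^2 = 0.1398
Iter 8: z = -0.3460 + -0.0154i, |z|^2 = 0.1200
Iter 9: z = -0.3645 + -0.0273i, |z|^2 = 0.1336
Iter 10: z = -0.3519 + -0.0181i, |z|^2 = 0.1241
Iter 11: z = -0.3605 + -0.0253i, |z|^2 = 0.1306
Iter 12: z = -0.3547 + -0.0198i, |z|^2 = 0.1262
Iter 13: z = -0.3586 + -0.0240i, |z|^2 = 0.1292
Iter 14: z = -0.3560 + -0.0208i, |z|^2 = 0.1272
Iter 15: z = -0.3577 + -0.0232i, |z|^2 = 0.1285
Iter 16: z = -0.3566 + -0.0214i, |z|^2 = 0.1276

Answer: 17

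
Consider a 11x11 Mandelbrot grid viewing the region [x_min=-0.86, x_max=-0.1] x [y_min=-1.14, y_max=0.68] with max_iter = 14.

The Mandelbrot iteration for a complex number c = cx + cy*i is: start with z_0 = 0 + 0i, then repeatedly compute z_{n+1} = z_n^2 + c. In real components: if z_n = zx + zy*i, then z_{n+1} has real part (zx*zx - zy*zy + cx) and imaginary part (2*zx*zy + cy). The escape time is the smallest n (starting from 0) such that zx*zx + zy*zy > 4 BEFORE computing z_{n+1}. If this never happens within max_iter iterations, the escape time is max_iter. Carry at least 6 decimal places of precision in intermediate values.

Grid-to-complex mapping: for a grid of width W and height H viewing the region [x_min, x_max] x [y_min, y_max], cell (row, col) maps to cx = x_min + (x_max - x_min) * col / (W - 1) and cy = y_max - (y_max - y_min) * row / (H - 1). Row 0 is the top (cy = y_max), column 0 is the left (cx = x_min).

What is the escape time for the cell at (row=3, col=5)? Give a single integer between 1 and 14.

z_0 = 0 + 0i, c = -0.4800 + 0.1340i
Iter 1: z = -0.4800 + 0.1340i, |z|^2 = 0.2484
Iter 2: z = -0.2676 + 0.0054i, |z|^2 = 0.0716
Iter 3: z = -0.4084 + 0.1311i, |z|^2 = 0.1840
Iter 4: z = -0.3304 + 0.0269i, |z|^2 = 0.1099
Iter 5: z = -0.3716 + 0.1162i, |z|^2 = 0.1516
Iter 6: z = -0.3554 + 0.0476i, |z|^2 = 0.1286
Iter 7: z = -0.3559 + 0.1002i, |z|^2 = 0.1367
Iter 8: z = -0.3633 + 0.0627i, |z|^2 = 0.1360
Iter 9: z = -0.3519 + 0.0884i, |z|^2 = 0.1317
Iter 10: z = -0.3640 + 0.0718i, |z|^2 = 0.1376
Iter 11: z = -0.3527 + 0.0818i, |z|^2 = 0.1311
Iter 12: z = -0.3623 + 0.0763i, |z|^2 = 0.1371
Iter 13: z = -0.3546 + 0.0787i, |z|^2 = 0.1319

Answer: 14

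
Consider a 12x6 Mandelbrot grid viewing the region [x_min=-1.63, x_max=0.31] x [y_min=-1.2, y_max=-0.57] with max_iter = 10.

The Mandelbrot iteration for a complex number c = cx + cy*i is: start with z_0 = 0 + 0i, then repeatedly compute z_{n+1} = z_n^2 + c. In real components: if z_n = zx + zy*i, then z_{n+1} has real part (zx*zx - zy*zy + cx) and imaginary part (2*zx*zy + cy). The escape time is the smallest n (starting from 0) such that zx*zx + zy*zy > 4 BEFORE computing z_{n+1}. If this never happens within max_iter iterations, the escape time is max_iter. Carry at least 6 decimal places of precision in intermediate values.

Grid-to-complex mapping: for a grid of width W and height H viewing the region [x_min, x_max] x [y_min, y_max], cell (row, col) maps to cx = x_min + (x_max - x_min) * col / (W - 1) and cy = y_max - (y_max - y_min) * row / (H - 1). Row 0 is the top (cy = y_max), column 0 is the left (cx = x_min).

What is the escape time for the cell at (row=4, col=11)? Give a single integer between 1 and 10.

Answer: 3

Derivation:
z_0 = 0 + 0i, c = 0.3100 + -1.0740i
Iter 1: z = 0.3100 + -1.0740i, |z|^2 = 1.2496
Iter 2: z = -0.7474 + -1.7399i, |z|^2 = 3.5858
Iter 3: z = -2.1586 + 1.5267i, |z|^2 = 6.9904
Escaped at iteration 3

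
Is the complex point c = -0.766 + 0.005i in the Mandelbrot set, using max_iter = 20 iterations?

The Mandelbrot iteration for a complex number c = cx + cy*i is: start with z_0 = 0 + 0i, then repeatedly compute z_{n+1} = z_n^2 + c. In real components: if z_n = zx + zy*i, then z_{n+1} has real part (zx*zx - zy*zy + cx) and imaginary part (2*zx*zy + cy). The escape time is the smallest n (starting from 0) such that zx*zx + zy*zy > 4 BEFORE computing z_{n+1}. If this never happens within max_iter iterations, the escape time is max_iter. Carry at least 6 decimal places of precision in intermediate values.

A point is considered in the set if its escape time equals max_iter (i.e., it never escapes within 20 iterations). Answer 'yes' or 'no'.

Answer: yes

Derivation:
z_0 = 0 + 0i, c = -0.7660 + 0.0050i
Iter 1: z = -0.7660 + 0.0050i, |z|^2 = 0.5868
Iter 2: z = -0.1793 + -0.0027i, |z|^2 = 0.0321
Iter 3: z = -0.7339 + 0.0060i, |z|^2 = 0.5386
Iter 4: z = -0.2275 + -0.0037i, |z|^2 = 0.0518
Iter 5: z = -0.7143 + 0.0067i, |z|^2 = 0.5102
Iter 6: z = -0.2559 + -0.0046i, |z|^2 = 0.0655
Iter 7: z = -0.7006 + 0.0073i, |z|^2 = 0.4908
Iter 8: z = -0.2753 + -0.0053i, |z|^2 = 0.0758
Iter 9: z = -0.6903 + 0.0079i, |z|^2 = 0.4765
Iter 10: z = -0.2896 + -0.0059i, |z|^2 = 0.0839
Iter 11: z = -0.6822 + 0.0084i, |z|^2 = 0.4654
Iter 12: z = -0.3007 + -0.0065i, |z|^2 = 0.0905
Iter 13: z = -0.6756 + 0.0089i, |z|^2 = 0.4565
Iter 14: z = -0.3096 + -0.0070i, |z|^2 = 0.0959
Iter 15: z = -0.6702 + 0.0094i, |z|^2 = 0.4492
Iter 16: z = -0.3170 + -0.0075i, |z|^2 = 0.1005
Iter 17: z = -0.6656 + 0.0098i, |z|^2 = 0.4431
Iter 18: z = -0.3231 + -0.0080i, |z|^2 = 0.1044
Iter 19: z = -0.6617 + 0.0102i, |z|^2 = 0.4379
Did not escape in 20 iterations → in set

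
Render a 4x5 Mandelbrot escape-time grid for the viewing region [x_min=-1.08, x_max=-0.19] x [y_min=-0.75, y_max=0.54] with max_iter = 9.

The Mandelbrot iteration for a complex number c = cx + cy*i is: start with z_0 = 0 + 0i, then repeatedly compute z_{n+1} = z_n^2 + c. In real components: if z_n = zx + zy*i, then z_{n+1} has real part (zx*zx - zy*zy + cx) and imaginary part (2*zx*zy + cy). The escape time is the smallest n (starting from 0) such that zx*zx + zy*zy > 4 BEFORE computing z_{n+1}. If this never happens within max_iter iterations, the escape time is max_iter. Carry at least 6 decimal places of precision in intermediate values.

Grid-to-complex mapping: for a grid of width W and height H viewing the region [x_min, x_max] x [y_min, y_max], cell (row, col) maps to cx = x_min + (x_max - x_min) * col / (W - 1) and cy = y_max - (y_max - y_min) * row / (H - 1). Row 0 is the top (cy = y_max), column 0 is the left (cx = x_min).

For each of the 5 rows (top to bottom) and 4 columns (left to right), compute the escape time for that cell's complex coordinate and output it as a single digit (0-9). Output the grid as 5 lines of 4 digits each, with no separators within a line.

Answer: 5699
9999
9999
6799
3469

Derivation:
(row=0, col=0): c = -1.0800 + 0.5400i → escape time 5
(row=0, col=1): c = -0.7833 + 0.5400i → escape time 6
(row=0, col=2): c = -0.4867 + 0.5400i → escape time 9
(row=0, col=3): c = -0.1900 + 0.5400i → escape time 9
(row=1, col=0): c = -1.0800 + 0.2175i → escape time 9
(row=1, col=1): c = -0.7833 + 0.2175i → escape time 9
(row=1, col=2): c = -0.4867 + 0.2175i → escape time 9
(row=1, col=3): c = -0.1900 + 0.2175i → escape time 9
(row=2, col=0): c = -1.0800 + -0.1050i → escape time 9
(row=2, col=1): c = -0.7833 + -0.1050i → escape time 9
(row=2, col=2): c = -0.4867 + -0.1050i → escape time 9
(row=2, col=3): c = -0.1900 + -0.1050i → escape time 9
(row=3, col=0): c = -1.0800 + -0.4275i → escape time 6
(row=3, col=1): c = -0.7833 + -0.4275i → escape time 7
(row=3, col=2): c = -0.4867 + -0.4275i → escape time 9
(row=3, col=3): c = -0.1900 + -0.4275i → escape time 9
(row=4, col=0): c = -1.0800 + -0.7500i → escape time 3
(row=4, col=1): c = -0.7833 + -0.7500i → escape time 4
(row=4, col=2): c = -0.4867 + -0.7500i → escape time 6
(row=4, col=3): c = -0.1900 + -0.7500i → escape time 9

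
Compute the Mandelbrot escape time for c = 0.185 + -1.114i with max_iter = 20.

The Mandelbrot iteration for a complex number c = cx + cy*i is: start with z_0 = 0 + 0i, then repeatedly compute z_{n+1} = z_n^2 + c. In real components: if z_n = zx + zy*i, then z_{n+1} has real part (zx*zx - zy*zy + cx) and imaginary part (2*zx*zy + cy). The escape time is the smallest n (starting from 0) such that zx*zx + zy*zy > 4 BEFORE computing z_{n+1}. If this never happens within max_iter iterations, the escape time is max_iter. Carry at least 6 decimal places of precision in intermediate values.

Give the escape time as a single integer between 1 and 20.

z_0 = 0 + 0i, c = 0.1850 + -1.1140i
Iter 1: z = 0.1850 + -1.1140i, |z|^2 = 1.2752
Iter 2: z = -1.0218 + -1.5262i, |z|^2 = 3.3732
Iter 3: z = -1.1002 + 2.0048i, |z|^2 = 5.2297
Escaped at iteration 3

Answer: 3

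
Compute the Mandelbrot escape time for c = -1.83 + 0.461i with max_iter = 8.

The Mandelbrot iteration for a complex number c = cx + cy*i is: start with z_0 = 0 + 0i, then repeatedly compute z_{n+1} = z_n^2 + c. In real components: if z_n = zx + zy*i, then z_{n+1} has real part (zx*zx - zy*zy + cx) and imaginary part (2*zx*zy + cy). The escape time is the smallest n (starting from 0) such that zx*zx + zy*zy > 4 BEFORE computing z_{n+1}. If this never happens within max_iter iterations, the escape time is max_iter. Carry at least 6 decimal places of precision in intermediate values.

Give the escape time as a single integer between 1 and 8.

Answer: 3

Derivation:
z_0 = 0 + 0i, c = -1.8300 + 0.4610i
Iter 1: z = -1.8300 + 0.4610i, |z|^2 = 3.5614
Iter 2: z = 1.3064 + -1.2263i, |z|^2 = 3.2103
Iter 3: z = -1.6271 + -2.7429i, |z|^2 = 10.1710
Escaped at iteration 3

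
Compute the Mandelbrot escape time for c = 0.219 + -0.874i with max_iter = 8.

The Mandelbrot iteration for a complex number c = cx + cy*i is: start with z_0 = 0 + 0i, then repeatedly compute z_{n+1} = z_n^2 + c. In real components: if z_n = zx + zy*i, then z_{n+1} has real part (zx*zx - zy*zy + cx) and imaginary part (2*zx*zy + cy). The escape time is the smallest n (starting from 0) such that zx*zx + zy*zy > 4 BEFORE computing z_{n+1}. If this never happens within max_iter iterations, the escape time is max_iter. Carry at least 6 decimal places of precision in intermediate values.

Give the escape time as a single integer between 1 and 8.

z_0 = 0 + 0i, c = 0.2190 + -0.8740i
Iter 1: z = 0.2190 + -0.8740i, |z|^2 = 0.8118
Iter 2: z = -0.4969 + -1.2568i, |z|^2 = 1.8265
Iter 3: z = -1.1137 + 0.3751i, |z|^2 = 1.3809
Iter 4: z = 1.3186 + -1.7094i, |z|^2 = 4.6605
Escaped at iteration 4

Answer: 4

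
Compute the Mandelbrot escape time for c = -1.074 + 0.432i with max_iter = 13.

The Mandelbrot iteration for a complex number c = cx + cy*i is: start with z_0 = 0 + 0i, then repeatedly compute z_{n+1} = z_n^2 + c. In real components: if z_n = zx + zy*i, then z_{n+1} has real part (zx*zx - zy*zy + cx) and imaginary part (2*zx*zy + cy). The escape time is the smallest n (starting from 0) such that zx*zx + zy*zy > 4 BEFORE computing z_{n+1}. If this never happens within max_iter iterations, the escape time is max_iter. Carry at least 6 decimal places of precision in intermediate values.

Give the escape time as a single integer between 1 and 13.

z_0 = 0 + 0i, c = -1.0740 + 0.4320i
Iter 1: z = -1.0740 + 0.4320i, |z|^2 = 1.3401
Iter 2: z = -0.1071 + -0.4959i, |z|^2 = 0.2574
Iter 3: z = -1.3085 + 0.5383i, |z|^2 = 2.0018
Iter 4: z = 0.3484 + -0.9766i, |z|^2 = 1.0752
Iter 5: z = -1.9065 + -0.2484i, |z|^2 = 3.6964
Iter 6: z = 2.4989 + 1.3793i, |z|^2 = 8.1471
Escaped at iteration 6

Answer: 6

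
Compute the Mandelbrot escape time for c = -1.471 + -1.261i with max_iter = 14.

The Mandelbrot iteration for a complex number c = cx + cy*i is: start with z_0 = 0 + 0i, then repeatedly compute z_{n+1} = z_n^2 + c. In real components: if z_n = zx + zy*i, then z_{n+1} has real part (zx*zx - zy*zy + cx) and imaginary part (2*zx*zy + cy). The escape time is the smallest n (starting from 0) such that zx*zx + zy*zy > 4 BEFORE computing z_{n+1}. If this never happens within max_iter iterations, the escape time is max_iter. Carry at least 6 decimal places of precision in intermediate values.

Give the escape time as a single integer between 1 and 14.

Answer: 2

Derivation:
z_0 = 0 + 0i, c = -1.4710 + -1.2610i
Iter 1: z = -1.4710 + -1.2610i, |z|^2 = 3.7540
Iter 2: z = -0.8973 + 2.4489i, |z|^2 = 6.8020
Escaped at iteration 2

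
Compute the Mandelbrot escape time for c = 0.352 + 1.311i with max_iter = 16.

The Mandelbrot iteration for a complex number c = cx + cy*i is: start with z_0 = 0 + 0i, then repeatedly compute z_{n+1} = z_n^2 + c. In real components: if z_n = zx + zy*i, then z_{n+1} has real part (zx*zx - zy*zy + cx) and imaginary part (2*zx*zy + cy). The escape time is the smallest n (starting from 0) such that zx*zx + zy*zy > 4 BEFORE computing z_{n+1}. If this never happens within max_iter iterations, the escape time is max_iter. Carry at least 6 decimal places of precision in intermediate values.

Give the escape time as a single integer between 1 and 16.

Answer: 2

Derivation:
z_0 = 0 + 0i, c = 0.3520 + 1.3110i
Iter 1: z = 0.3520 + 1.3110i, |z|^2 = 1.8426
Iter 2: z = -1.2428 + 2.2339i, |z|^2 = 6.5351
Escaped at iteration 2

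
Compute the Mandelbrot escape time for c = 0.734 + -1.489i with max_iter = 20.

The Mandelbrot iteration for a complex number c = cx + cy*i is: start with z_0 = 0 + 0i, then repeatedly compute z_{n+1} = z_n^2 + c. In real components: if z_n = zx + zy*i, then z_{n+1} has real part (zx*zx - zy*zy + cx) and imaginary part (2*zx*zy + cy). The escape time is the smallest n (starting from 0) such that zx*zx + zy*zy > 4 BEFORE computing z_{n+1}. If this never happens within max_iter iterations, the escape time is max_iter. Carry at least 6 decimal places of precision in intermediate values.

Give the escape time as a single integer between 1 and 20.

z_0 = 0 + 0i, c = 0.7340 + -1.4890i
Iter 1: z = 0.7340 + -1.4890i, |z|^2 = 2.7559
Iter 2: z = -0.9444 + -3.6749i, |z|^2 = 14.3964
Escaped at iteration 2

Answer: 2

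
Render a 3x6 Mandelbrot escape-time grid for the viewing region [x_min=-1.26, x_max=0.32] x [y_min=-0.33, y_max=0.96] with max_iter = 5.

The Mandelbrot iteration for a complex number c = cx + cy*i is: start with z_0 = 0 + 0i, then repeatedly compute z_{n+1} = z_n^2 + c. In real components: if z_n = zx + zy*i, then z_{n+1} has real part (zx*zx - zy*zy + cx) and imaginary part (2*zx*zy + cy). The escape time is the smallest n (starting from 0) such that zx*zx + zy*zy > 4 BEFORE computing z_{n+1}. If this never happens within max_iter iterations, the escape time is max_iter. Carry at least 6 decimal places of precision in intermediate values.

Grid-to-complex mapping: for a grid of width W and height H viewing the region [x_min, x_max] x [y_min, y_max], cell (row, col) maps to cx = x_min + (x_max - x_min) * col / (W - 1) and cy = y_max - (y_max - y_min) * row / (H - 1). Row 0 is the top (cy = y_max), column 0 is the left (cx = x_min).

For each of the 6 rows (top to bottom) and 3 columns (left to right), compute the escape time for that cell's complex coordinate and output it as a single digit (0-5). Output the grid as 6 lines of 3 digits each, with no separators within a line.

(row=0, col=0): c = -1.2600 + 0.9600i → escape time 3
(row=0, col=1): c = -0.4700 + 0.9600i → escape time 4
(row=0, col=2): c = 0.3200 + 0.9600i → escape time 3
(row=1, col=0): c = -1.2600 + 0.7020i → escape time 3
(row=1, col=1): c = -0.4700 + 0.7020i → escape time 5
(row=1, col=2): c = 0.3200 + 0.7020i → escape time 5
(row=2, col=0): c = -1.2600 + 0.4440i → escape time 5
(row=2, col=1): c = -0.4700 + 0.4440i → escape time 5
(row=2, col=2): c = 0.3200 + 0.4440i → escape time 5
(row=3, col=0): c = -1.2600 + 0.1860i → escape time 5
(row=3, col=1): c = -0.4700 + 0.1860i → escape time 5
(row=3, col=2): c = 0.3200 + 0.1860i → escape time 5
(row=4, col=0): c = -1.2600 + -0.0720i → escape time 5
(row=4, col=1): c = -0.4700 + -0.0720i → escape time 5
(row=4, col=2): c = 0.3200 + -0.0720i → escape time 5
(row=5, col=0): c = -1.2600 + -0.3300i → escape time 5
(row=5, col=1): c = -0.4700 + -0.3300i → escape time 5
(row=5, col=2): c = 0.3200 + -0.3300i → escape time 5

Answer: 343
355
555
555
555
555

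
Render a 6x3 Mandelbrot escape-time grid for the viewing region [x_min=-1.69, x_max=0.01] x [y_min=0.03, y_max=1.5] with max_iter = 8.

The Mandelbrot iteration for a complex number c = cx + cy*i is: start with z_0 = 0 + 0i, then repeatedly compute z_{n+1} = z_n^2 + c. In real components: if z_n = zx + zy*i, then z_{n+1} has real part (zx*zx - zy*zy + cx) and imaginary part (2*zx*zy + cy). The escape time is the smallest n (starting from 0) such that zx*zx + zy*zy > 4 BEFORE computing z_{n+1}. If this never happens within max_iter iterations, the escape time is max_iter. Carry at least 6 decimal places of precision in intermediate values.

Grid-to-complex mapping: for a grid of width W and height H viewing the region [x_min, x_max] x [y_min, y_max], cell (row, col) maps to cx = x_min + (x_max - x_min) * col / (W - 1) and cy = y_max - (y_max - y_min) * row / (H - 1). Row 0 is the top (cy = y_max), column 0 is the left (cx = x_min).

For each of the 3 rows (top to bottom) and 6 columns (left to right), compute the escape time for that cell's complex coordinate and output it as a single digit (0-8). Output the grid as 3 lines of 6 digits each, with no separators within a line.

Answer: 112222
333488
888888

Derivation:
(row=0, col=0): c = -1.6900 + 1.5000i → escape time 1
(row=0, col=1): c = -1.3500 + 1.5000i → escape time 1
(row=0, col=2): c = -1.0100 + 1.5000i → escape time 2
(row=0, col=3): c = -0.6700 + 1.5000i → escape time 2
(row=0, col=4): c = -0.3300 + 1.5000i → escape time 2
(row=0, col=5): c = 0.0100 + 1.5000i → escape time 2
(row=1, col=0): c = -1.6900 + 0.7650i → escape time 3
(row=1, col=1): c = -1.3500 + 0.7650i → escape time 3
(row=1, col=2): c = -1.0100 + 0.7650i → escape time 3
(row=1, col=3): c = -0.6700 + 0.7650i → escape time 4
(row=1, col=4): c = -0.3300 + 0.7650i → escape time 8
(row=1, col=5): c = 0.0100 + 0.7650i → escape time 8
(row=2, col=0): c = -1.6900 + 0.0300i → escape time 8
(row=2, col=1): c = -1.3500 + 0.0300i → escape time 8
(row=2, col=2): c = -1.0100 + 0.0300i → escape time 8
(row=2, col=3): c = -0.6700 + 0.0300i → escape time 8
(row=2, col=4): c = -0.3300 + 0.0300i → escape time 8
(row=2, col=5): c = 0.0100 + 0.0300i → escape time 8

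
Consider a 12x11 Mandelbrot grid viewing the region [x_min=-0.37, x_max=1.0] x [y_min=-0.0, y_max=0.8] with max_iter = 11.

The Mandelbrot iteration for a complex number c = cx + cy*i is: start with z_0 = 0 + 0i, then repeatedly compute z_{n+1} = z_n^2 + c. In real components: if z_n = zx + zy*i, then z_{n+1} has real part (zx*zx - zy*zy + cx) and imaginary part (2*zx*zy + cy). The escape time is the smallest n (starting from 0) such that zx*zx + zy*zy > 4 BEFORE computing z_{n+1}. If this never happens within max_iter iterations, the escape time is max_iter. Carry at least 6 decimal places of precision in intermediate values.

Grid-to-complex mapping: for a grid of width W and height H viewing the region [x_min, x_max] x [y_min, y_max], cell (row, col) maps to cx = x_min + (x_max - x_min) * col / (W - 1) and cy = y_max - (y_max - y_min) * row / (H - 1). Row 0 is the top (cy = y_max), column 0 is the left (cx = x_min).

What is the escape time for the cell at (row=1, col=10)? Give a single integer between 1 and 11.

z_0 = 0 + 0i, c = 0.8755 + 0.7200i
Iter 1: z = 0.8755 + 0.7200i, |z|^2 = 1.2848
Iter 2: z = 1.1235 + 1.9807i, |z|^2 = 5.1852
Escaped at iteration 2

Answer: 2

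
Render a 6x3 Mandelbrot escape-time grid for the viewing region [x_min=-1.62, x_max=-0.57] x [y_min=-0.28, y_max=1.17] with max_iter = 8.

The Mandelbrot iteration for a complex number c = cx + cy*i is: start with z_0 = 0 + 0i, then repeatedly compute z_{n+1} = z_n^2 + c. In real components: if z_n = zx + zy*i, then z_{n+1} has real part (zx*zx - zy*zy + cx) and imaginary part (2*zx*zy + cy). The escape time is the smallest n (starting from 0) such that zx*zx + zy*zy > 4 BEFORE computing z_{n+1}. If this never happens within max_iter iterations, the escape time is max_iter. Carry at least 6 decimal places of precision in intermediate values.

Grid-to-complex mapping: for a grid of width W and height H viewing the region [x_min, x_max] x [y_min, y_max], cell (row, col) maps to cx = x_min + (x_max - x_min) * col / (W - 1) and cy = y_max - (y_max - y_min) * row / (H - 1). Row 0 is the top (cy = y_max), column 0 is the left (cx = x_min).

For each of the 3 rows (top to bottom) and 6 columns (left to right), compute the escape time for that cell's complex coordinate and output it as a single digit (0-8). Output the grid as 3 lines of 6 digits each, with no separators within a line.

(row=0, col=0): c = -1.6200 + 1.1700i → escape time 2
(row=0, col=1): c = -1.4100 + 1.1700i → escape time 2
(row=0, col=2): c = -1.2000 + 1.1700i → escape time 3
(row=0, col=3): c = -0.9900 + 1.1700i → escape time 3
(row=0, col=4): c = -0.7800 + 1.1700i → escape time 3
(row=0, col=5): c = -0.5700 + 1.1700i → escape time 3
(row=1, col=0): c = -1.6200 + 0.4450i → escape time 3
(row=1, col=1): c = -1.4100 + 0.4450i → escape time 4
(row=1, col=2): c = -1.2000 + 0.4450i → escape time 6
(row=1, col=3): c = -0.9900 + 0.4450i → escape time 5
(row=1, col=4): c = -0.7800 + 0.4450i → escape time 7
(row=1, col=5): c = -0.5700 + 0.4450i → escape time 8
(row=2, col=0): c = -1.6200 + -0.2800i → escape time 4
(row=2, col=1): c = -1.4100 + -0.2800i → escape time 5
(row=2, col=2): c = -1.2000 + -0.2800i → escape time 8
(row=2, col=3): c = -0.9900 + -0.2800i → escape time 8
(row=2, col=4): c = -0.7800 + -0.2800i → escape time 8
(row=2, col=5): c = -0.5700 + -0.2800i → escape time 8

Answer: 223333
346578
458888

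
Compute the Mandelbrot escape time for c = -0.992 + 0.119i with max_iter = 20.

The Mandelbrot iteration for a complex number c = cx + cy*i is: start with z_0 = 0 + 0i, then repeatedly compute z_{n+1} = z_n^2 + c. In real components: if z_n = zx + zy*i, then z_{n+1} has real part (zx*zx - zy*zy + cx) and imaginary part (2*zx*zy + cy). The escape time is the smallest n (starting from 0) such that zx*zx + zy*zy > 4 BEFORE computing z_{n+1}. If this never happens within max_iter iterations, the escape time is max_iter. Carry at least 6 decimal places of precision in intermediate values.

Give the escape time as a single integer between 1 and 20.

z_0 = 0 + 0i, c = -0.9920 + 0.1190i
Iter 1: z = -0.9920 + 0.1190i, |z|^2 = 0.9982
Iter 2: z = -0.0221 + -0.1171i, |z|^2 = 0.0142
Iter 3: z = -1.0052 + 0.1242i, |z|^2 = 1.0259
Iter 4: z = 0.0031 + -0.1306i, |z|^2 = 0.0171
Iter 5: z = -1.0091 + 0.1182i, |z|^2 = 1.0322
Iter 6: z = 0.0122 + -0.1195i, |z|^2 = 0.0144
Iter 7: z = -1.0061 + 0.1161i, |z|^2 = 1.0258
Iter 8: z = 0.0068 + -0.1146i, |z|^2 = 0.0132
Iter 9: z = -1.0051 + 0.1174i, |z|^2 = 1.0240
Iter 10: z = 0.0044 + -0.1171i, |z|^2 = 0.0137
Iter 11: z = -1.0057 + 0.1180i, |z|^2 = 1.0253
Iter 12: z = 0.0055 + -0.1183i, |z|^2 = 0.0140
Iter 13: z = -1.0060 + 0.1177i, |z|^2 = 1.0258
Iter 14: z = 0.0061 + -0.1178i, |z|^2 = 0.0139
Iter 15: z = -1.0058 + 0.1176i, |z|^2 = 1.0255
Iter 16: z = 0.0059 + -0.1175i, |z|^2 = 0.0138
Iter 17: z = -1.0058 + 0.1176i, |z|^2 = 1.0254
Iter 18: z = 0.0057 + -0.1176i, |z|^2 = 0.0139
Iter 19: z = -1.0058 + 0.1176i, |z|^2 = 1.0255

Answer: 20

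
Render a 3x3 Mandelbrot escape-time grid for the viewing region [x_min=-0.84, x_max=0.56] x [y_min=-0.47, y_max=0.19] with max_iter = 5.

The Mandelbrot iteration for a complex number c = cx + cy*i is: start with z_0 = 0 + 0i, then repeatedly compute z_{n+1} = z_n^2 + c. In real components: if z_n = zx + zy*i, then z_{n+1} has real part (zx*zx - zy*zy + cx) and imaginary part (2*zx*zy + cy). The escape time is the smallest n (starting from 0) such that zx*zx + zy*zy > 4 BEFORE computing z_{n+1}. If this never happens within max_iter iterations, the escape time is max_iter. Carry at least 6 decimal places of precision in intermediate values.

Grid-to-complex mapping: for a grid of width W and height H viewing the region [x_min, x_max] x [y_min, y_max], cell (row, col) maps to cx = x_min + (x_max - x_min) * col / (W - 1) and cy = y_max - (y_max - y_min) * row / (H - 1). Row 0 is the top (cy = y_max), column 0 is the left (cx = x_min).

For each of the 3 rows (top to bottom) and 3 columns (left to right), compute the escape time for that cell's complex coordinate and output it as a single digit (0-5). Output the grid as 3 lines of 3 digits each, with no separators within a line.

(row=0, col=0): c = -0.8400 + 0.1900i → escape time 5
(row=0, col=1): c = -0.1400 + 0.1900i → escape time 5
(row=0, col=2): c = 0.5600 + 0.1900i → escape time 4
(row=1, col=0): c = -0.8400 + -0.1400i → escape time 5
(row=1, col=1): c = -0.1400 + -0.1400i → escape time 5
(row=1, col=2): c = 0.5600 + -0.1400i → escape time 4
(row=2, col=0): c = -0.8400 + -0.4700i → escape time 5
(row=2, col=1): c = -0.1400 + -0.4700i → escape time 5
(row=2, col=2): c = 0.5600 + -0.4700i → escape time 4

Answer: 554
554
554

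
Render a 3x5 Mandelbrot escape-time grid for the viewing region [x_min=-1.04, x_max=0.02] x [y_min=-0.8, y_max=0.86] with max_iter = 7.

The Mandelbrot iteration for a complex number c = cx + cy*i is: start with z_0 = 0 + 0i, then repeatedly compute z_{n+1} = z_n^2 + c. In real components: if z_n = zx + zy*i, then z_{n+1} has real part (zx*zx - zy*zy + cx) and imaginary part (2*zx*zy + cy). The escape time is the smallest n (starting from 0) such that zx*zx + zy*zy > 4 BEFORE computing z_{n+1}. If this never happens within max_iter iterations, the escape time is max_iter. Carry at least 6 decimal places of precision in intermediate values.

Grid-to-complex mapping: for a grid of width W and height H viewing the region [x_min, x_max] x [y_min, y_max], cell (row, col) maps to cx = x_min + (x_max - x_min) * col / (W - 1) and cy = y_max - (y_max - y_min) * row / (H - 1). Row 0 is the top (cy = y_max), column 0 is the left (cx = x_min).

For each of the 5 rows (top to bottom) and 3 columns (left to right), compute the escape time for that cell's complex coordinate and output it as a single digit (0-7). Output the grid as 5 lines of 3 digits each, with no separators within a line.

Answer: 347
577
777
777
357

Derivation:
(row=0, col=0): c = -1.0400 + 0.8600i → escape time 3
(row=0, col=1): c = -0.5100 + 0.8600i → escape time 4
(row=0, col=2): c = 0.0200 + 0.8600i → escape time 7
(row=1, col=0): c = -1.0400 + 0.4450i → escape time 5
(row=1, col=1): c = -0.5100 + 0.4450i → escape time 7
(row=1, col=2): c = 0.0200 + 0.4450i → escape time 7
(row=2, col=0): c = -1.0400 + 0.0300i → escape time 7
(row=2, col=1): c = -0.5100 + 0.0300i → escape time 7
(row=2, col=2): c = 0.0200 + 0.0300i → escape time 7
(row=3, col=0): c = -1.0400 + -0.3850i → escape time 7
(row=3, col=1): c = -0.5100 + -0.3850i → escape time 7
(row=3, col=2): c = 0.0200 + -0.3850i → escape time 7
(row=4, col=0): c = -1.0400 + -0.8000i → escape time 3
(row=4, col=1): c = -0.5100 + -0.8000i → escape time 5
(row=4, col=2): c = 0.0200 + -0.8000i → escape time 7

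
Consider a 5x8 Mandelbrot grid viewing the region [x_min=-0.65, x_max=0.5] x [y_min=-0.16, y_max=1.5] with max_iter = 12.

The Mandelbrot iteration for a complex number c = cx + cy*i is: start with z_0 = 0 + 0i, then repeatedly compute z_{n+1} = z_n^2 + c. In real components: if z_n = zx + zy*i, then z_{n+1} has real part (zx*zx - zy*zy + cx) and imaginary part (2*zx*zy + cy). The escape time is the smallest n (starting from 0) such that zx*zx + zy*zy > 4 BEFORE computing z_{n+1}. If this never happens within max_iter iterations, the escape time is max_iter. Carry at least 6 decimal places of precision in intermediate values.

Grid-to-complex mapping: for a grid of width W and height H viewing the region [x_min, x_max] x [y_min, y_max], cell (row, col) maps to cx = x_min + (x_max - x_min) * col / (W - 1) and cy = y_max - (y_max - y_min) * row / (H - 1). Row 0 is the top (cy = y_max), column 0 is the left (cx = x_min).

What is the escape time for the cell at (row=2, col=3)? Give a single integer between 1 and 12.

z_0 = 0 + 0i, c = 0.2125 + 1.0257i
Iter 1: z = 0.2125 + 1.0257i, |z|^2 = 1.0972
Iter 2: z = -0.7944 + 1.4616i, |z|^2 = 2.7675
Iter 3: z = -1.2928 + -1.2966i, |z|^2 = 3.3525
Iter 4: z = 0.2025 + 4.3782i, |z|^2 = 19.2101
Escaped at iteration 4

Answer: 4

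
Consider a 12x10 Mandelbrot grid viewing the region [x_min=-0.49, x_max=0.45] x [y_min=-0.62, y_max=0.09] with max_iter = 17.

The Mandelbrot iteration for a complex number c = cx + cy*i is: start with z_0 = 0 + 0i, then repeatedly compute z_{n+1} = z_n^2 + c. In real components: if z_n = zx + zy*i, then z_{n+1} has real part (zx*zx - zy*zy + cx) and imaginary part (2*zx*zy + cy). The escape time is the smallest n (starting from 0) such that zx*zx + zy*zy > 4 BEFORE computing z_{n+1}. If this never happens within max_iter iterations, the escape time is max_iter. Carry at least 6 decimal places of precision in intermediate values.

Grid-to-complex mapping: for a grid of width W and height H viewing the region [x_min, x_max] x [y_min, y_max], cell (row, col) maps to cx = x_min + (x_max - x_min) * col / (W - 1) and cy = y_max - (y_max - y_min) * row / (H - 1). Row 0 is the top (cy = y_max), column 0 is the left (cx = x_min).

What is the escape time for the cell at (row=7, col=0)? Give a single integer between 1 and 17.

z_0 = 0 + 0i, c = -0.4900 + -0.4622i
Iter 1: z = -0.4900 + -0.4622i, |z|^2 = 0.4537
Iter 2: z = -0.4635 + -0.0092i, |z|^2 = 0.2150
Iter 3: z = -0.2752 + -0.4537i, |z|^2 = 0.2815
Iter 4: z = -0.6201 + -0.2125i, |z|^2 = 0.4296
Iter 5: z = -0.1507 + -0.1987i, |z|^2 = 0.0622
Iter 6: z = -0.5068 + -0.4023i, |z|^2 = 0.4187
Iter 7: z = -0.3951 + -0.0544i, |z|^2 = 0.1591
Iter 8: z = -0.3369 + -0.4192i, |z|^2 = 0.2892
Iter 9: z = -0.5523 + -0.1798i, |z|^2 = 0.3373
Iter 10: z = -0.2173 + -0.2637i, |z|^2 = 0.1168
Iter 11: z = -0.5123 + -0.3476i, |z|^2 = 0.3833
Iter 12: z = -0.3484 + -0.1061i, |z|^2 = 0.1326
Iter 13: z = -0.3799 + -0.3883i, |z|^2 = 0.2951
Iter 14: z = -0.4965 + -0.1672i, |z|^2 = 0.2745
Iter 15: z = -0.2715 + -0.2962i, |z|^2 = 0.1614
Iter 16: z = -0.5040 + -0.3014i, |z|^2 = 0.3449

Answer: 17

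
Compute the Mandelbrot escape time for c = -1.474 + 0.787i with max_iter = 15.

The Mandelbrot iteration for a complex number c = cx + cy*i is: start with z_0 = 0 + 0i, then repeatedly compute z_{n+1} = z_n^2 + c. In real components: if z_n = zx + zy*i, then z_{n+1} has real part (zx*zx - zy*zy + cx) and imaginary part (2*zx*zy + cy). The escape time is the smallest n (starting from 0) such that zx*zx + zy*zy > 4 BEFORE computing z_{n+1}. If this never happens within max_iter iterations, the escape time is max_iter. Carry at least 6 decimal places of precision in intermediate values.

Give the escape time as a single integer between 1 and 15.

z_0 = 0 + 0i, c = -1.4740 + 0.7870i
Iter 1: z = -1.4740 + 0.7870i, |z|^2 = 2.7920
Iter 2: z = 0.0793 + -1.5331i, |z|^2 = 2.3566
Iter 3: z = -3.8180 + 0.5438i, |z|^2 = 14.8731
Escaped at iteration 3

Answer: 3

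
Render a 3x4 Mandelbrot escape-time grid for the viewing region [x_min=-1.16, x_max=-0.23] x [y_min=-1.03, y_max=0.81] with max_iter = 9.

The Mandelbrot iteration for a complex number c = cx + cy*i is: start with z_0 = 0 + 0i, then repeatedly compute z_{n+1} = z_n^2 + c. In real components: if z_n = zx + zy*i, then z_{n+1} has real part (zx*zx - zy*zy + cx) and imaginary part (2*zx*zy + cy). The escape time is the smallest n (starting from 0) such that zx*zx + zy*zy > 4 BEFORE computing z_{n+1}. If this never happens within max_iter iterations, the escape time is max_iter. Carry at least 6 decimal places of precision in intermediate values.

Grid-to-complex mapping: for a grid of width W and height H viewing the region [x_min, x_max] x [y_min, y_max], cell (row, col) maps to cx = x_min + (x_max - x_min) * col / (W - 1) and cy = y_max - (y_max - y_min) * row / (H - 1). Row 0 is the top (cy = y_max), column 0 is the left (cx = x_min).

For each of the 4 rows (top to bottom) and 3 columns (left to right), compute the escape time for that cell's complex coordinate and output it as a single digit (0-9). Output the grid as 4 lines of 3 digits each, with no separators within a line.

Answer: 349
999
699
336

Derivation:
(row=0, col=0): c = -1.1600 + 0.8100i → escape time 3
(row=0, col=1): c = -0.6950 + 0.8100i → escape time 4
(row=0, col=2): c = -0.2300 + 0.8100i → escape time 9
(row=1, col=0): c = -1.1600 + 0.1967i → escape time 9
(row=1, col=1): c = -0.6950 + 0.1967i → escape time 9
(row=1, col=2): c = -0.2300 + 0.1967i → escape time 9
(row=2, col=0): c = -1.1600 + -0.4167i → escape time 6
(row=2, col=1): c = -0.6950 + -0.4167i → escape time 9
(row=2, col=2): c = -0.2300 + -0.4167i → escape time 9
(row=3, col=0): c = -1.1600 + -1.0300i → escape time 3
(row=3, col=1): c = -0.6950 + -1.0300i → escape time 3
(row=3, col=2): c = -0.2300 + -1.0300i → escape time 6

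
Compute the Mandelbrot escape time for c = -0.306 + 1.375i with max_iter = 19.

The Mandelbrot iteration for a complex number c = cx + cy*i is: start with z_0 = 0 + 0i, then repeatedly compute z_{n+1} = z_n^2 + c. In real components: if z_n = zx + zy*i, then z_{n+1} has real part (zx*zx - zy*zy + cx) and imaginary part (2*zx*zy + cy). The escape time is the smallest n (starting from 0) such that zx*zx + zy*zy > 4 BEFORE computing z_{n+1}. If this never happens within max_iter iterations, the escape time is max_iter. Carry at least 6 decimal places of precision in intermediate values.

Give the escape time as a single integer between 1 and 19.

z_0 = 0 + 0i, c = -0.3060 + 1.3750i
Iter 1: z = -0.3060 + 1.3750i, |z|^2 = 1.9843
Iter 2: z = -2.1030 + 0.5335i, |z|^2 = 4.7072
Escaped at iteration 2

Answer: 2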